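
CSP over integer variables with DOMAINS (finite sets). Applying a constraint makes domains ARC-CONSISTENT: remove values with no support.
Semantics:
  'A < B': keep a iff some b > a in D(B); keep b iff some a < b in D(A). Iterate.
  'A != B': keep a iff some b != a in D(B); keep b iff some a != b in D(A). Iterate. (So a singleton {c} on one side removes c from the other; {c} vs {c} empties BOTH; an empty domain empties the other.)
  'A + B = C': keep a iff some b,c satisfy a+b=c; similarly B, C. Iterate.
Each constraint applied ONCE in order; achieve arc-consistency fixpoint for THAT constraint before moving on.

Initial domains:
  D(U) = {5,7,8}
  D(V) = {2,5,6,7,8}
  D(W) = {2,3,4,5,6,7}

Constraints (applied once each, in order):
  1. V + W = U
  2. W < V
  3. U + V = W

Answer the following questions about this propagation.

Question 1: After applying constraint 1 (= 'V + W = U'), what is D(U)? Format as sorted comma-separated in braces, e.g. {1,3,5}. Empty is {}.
Answer: {5,7,8}

Derivation:
Constraint 1 (V + W = U) on D(V)={2,5,6,7,8} D(W)={2,3,4,5,6,7} D(U)={5,7,8}: V {2,5,6,7,8}->{2,5,6}; W {2,3,4,5,6,7}->{2,3,5,6}
So after constraint 1: D(U) = {5,7,8}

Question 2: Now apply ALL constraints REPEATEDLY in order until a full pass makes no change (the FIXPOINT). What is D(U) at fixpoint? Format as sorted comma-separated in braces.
Answer: {}

Derivation:
pass 0 (initial): D(U)={5,7,8}
pass 1: U {5,7,8}->{}; V {2,5,6,7,8}->{}; W {2,3,4,5,6,7}->{}
pass 2: no change
Fixpoint after 2 passes: D(U) = {}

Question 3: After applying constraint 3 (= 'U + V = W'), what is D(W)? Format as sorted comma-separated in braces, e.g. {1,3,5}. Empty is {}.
Answer: {}

Derivation:
Constraint 1 (V + W = U) on D(V)={2,5,6,7,8} D(W)={2,3,4,5,6,7} D(U)={5,7,8}: V {2,5,6,7,8}->{2,5,6}; W {2,3,4,5,6,7}->{2,3,5,6}
Constraint 2 (W < V) on D(W)={2,3,5,6} D(V)={2,5,6}: W {2,3,5,6}->{2,3,5}; V {2,5,6}->{5,6}
Constraint 3 (U + V = W) on D(U)={5,7,8} D(V)={5,6} D(W)={2,3,5}: U {5,7,8}->{}; V {5,6}->{}; W {2,3,5}->{}
So after constraint 3: D(W) = {}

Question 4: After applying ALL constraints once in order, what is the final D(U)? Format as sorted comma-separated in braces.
Answer: {}

Derivation:
Constraint 1 (V + W = U) on D(V)={2,5,6,7,8} D(W)={2,3,4,5,6,7} D(U)={5,7,8}: V {2,5,6,7,8}->{2,5,6}; W {2,3,4,5,6,7}->{2,3,5,6}
Constraint 2 (W < V) on D(W)={2,3,5,6} D(V)={2,5,6}: W {2,3,5,6}->{2,3,5}; V {2,5,6}->{5,6}
Constraint 3 (U + V = W) on D(U)={5,7,8} D(V)={5,6} D(W)={2,3,5}: U {5,7,8}->{}; V {5,6}->{}; W {2,3,5}->{}
So after all 3 constraints: D(U) = {}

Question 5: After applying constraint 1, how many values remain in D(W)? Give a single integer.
Constraint 1 (V + W = U) on D(V)={2,5,6,7,8} D(W)={2,3,4,5,6,7} D(U)={5,7,8}: V {2,5,6,7,8}->{2,5,6}; W {2,3,4,5,6,7}->{2,3,5,6}
So after constraint 1: D(W)={2,3,5,6}, size = 4

Answer: 4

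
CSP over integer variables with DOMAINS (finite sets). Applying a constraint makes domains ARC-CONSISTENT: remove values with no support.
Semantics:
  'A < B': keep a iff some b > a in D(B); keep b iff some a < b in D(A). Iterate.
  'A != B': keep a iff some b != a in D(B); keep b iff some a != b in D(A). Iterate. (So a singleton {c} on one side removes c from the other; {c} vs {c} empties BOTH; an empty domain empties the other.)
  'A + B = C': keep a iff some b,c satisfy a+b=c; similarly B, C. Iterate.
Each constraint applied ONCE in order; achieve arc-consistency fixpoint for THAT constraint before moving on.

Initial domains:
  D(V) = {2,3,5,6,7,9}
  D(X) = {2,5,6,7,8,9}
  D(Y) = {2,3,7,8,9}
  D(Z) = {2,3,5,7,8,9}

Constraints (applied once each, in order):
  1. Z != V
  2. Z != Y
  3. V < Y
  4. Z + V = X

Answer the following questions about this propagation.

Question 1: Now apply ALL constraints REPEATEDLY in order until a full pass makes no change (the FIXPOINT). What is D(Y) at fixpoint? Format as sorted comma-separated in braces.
Answer: {3,7,8,9}

Derivation:
pass 0 (initial): D(Y)={2,3,7,8,9}
pass 1: V {2,3,5,6,7,9}->{2,3,5,6,7}; X {2,5,6,7,8,9}->{5,6,7,8,9}; Y {2,3,7,8,9}->{3,7,8,9}; Z {2,3,5,7,8,9}->{2,3,5,7}
pass 2: no change
Fixpoint after 2 passes: D(Y) = {3,7,8,9}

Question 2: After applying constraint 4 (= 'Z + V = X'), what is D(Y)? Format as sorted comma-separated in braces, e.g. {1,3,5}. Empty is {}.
Answer: {3,7,8,9}

Derivation:
Constraint 1 (Z != V) on D(Z)={2,3,5,7,8,9} D(V)={2,3,5,6,7,9}: no change
Constraint 2 (Z != Y) on D(Z)={2,3,5,7,8,9} D(Y)={2,3,7,8,9}: no change
Constraint 3 (V < Y) on D(V)={2,3,5,6,7,9} D(Y)={2,3,7,8,9}: V {2,3,5,6,7,9}->{2,3,5,6,7}; Y {2,3,7,8,9}->{3,7,8,9}
Constraint 4 (Z + V = X) on D(Z)={2,3,5,7,8,9} D(V)={2,3,5,6,7} D(X)={2,5,6,7,8,9}: Z {2,3,5,7,8,9}->{2,3,5,7}; X {2,5,6,7,8,9}->{5,6,7,8,9}
So after constraint 4: D(Y) = {3,7,8,9}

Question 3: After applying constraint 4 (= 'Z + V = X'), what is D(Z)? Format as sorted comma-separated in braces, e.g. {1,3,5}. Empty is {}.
Constraint 1 (Z != V) on D(Z)={2,3,5,7,8,9} D(V)={2,3,5,6,7,9}: no change
Constraint 2 (Z != Y) on D(Z)={2,3,5,7,8,9} D(Y)={2,3,7,8,9}: no change
Constraint 3 (V < Y) on D(V)={2,3,5,6,7,9} D(Y)={2,3,7,8,9}: V {2,3,5,6,7,9}->{2,3,5,6,7}; Y {2,3,7,8,9}->{3,7,8,9}
Constraint 4 (Z + V = X) on D(Z)={2,3,5,7,8,9} D(V)={2,3,5,6,7} D(X)={2,5,6,7,8,9}: Z {2,3,5,7,8,9}->{2,3,5,7}; X {2,5,6,7,8,9}->{5,6,7,8,9}
So after constraint 4: D(Z) = {2,3,5,7}

Answer: {2,3,5,7}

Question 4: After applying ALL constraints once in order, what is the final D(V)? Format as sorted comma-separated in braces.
Answer: {2,3,5,6,7}

Derivation:
Constraint 1 (Z != V) on D(Z)={2,3,5,7,8,9} D(V)={2,3,5,6,7,9}: no change
Constraint 2 (Z != Y) on D(Z)={2,3,5,7,8,9} D(Y)={2,3,7,8,9}: no change
Constraint 3 (V < Y) on D(V)={2,3,5,6,7,9} D(Y)={2,3,7,8,9}: V {2,3,5,6,7,9}->{2,3,5,6,7}; Y {2,3,7,8,9}->{3,7,8,9}
Constraint 4 (Z + V = X) on D(Z)={2,3,5,7,8,9} D(V)={2,3,5,6,7} D(X)={2,5,6,7,8,9}: Z {2,3,5,7,8,9}->{2,3,5,7}; X {2,5,6,7,8,9}->{5,6,7,8,9}
So after all 4 constraints: D(V) = {2,3,5,6,7}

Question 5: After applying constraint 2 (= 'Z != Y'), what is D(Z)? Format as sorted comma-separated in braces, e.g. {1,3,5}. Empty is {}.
Constraint 1 (Z != V) on D(Z)={2,3,5,7,8,9} D(V)={2,3,5,6,7,9}: no change
Constraint 2 (Z != Y) on D(Z)={2,3,5,7,8,9} D(Y)={2,3,7,8,9}: no change
So after constraint 2: D(Z) = {2,3,5,7,8,9}

Answer: {2,3,5,7,8,9}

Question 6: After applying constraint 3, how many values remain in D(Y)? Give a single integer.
Answer: 4

Derivation:
Constraint 1 (Z != V) on D(Z)={2,3,5,7,8,9} D(V)={2,3,5,6,7,9}: no change
Constraint 2 (Z != Y) on D(Z)={2,3,5,7,8,9} D(Y)={2,3,7,8,9}: no change
Constraint 3 (V < Y) on D(V)={2,3,5,6,7,9} D(Y)={2,3,7,8,9}: V {2,3,5,6,7,9}->{2,3,5,6,7}; Y {2,3,7,8,9}->{3,7,8,9}
So after constraint 3: D(Y)={3,7,8,9}, size = 4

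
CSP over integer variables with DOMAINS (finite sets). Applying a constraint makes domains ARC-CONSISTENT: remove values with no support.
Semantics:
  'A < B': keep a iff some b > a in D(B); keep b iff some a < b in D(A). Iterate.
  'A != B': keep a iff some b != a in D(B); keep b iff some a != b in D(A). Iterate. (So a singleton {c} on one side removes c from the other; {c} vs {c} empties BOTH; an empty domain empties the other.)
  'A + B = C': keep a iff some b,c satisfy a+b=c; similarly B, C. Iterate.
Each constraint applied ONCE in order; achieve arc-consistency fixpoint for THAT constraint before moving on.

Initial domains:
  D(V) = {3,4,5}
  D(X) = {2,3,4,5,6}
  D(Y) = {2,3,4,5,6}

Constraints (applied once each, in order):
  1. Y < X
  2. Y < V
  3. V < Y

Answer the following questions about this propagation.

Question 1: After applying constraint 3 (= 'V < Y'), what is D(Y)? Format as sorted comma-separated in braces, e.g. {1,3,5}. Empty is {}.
Answer: {4}

Derivation:
Constraint 1 (Y < X) on D(Y)={2,3,4,5,6} D(X)={2,3,4,5,6}: Y {2,3,4,5,6}->{2,3,4,5}; X {2,3,4,5,6}->{3,4,5,6}
Constraint 2 (Y < V) on D(Y)={2,3,4,5} D(V)={3,4,5}: Y {2,3,4,5}->{2,3,4}
Constraint 3 (V < Y) on D(V)={3,4,5} D(Y)={2,3,4}: V {3,4,5}->{3}; Y {2,3,4}->{4}
So after constraint 3: D(Y) = {4}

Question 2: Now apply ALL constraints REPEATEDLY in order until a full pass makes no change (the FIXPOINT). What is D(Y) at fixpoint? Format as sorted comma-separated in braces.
Answer: {}

Derivation:
pass 0 (initial): D(Y)={2,3,4,5,6}
pass 1: V {3,4,5}->{3}; X {2,3,4,5,6}->{3,4,5,6}; Y {2,3,4,5,6}->{4}
pass 2: V {3}->{}; X {3,4,5,6}->{5,6}; Y {4}->{}
pass 3: X {5,6}->{}
pass 4: no change
Fixpoint after 4 passes: D(Y) = {}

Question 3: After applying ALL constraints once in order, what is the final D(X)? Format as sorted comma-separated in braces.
Answer: {3,4,5,6}

Derivation:
Constraint 1 (Y < X) on D(Y)={2,3,4,5,6} D(X)={2,3,4,5,6}: Y {2,3,4,5,6}->{2,3,4,5}; X {2,3,4,5,6}->{3,4,5,6}
Constraint 2 (Y < V) on D(Y)={2,3,4,5} D(V)={3,4,5}: Y {2,3,4,5}->{2,3,4}
Constraint 3 (V < Y) on D(V)={3,4,5} D(Y)={2,3,4}: V {3,4,5}->{3}; Y {2,3,4}->{4}
So after all 3 constraints: D(X) = {3,4,5,6}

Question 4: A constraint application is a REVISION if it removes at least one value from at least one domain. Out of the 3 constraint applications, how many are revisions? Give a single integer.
Constraint 1 (Y < X) on D(Y)={2,3,4,5,6} D(X)={2,3,4,5,6}: Y {2,3,4,5,6}->{2,3,4,5}; X {2,3,4,5,6}->{3,4,5,6} => REVISION
Constraint 2 (Y < V) on D(Y)={2,3,4,5} D(V)={3,4,5}: Y {2,3,4,5}->{2,3,4} => REVISION
Constraint 3 (V < Y) on D(V)={3,4,5} D(Y)={2,3,4}: V {3,4,5}->{3}; Y {2,3,4}->{4} => REVISION
Total revisions = 3

Answer: 3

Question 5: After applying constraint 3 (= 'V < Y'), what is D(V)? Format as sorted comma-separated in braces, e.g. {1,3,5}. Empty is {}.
Constraint 1 (Y < X) on D(Y)={2,3,4,5,6} D(X)={2,3,4,5,6}: Y {2,3,4,5,6}->{2,3,4,5}; X {2,3,4,5,6}->{3,4,5,6}
Constraint 2 (Y < V) on D(Y)={2,3,4,5} D(V)={3,4,5}: Y {2,3,4,5}->{2,3,4}
Constraint 3 (V < Y) on D(V)={3,4,5} D(Y)={2,3,4}: V {3,4,5}->{3}; Y {2,3,4}->{4}
So after constraint 3: D(V) = {3}

Answer: {3}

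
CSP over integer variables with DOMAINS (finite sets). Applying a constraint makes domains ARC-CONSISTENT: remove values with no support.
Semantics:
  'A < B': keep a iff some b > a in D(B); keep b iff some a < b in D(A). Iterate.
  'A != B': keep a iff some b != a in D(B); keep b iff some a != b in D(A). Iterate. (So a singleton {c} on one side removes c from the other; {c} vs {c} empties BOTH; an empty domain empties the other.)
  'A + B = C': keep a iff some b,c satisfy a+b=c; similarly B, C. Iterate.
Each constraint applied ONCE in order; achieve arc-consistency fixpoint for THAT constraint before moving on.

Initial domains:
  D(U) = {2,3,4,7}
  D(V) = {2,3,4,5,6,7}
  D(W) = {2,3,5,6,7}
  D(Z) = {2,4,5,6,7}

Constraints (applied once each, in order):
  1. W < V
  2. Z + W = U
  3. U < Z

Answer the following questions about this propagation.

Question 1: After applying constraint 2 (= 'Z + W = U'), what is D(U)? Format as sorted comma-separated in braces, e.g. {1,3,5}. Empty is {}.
Constraint 1 (W < V) on D(W)={2,3,5,6,7} D(V)={2,3,4,5,6,7}: W {2,3,5,6,7}->{2,3,5,6}; V {2,3,4,5,6,7}->{3,4,5,6,7}
Constraint 2 (Z + W = U) on D(Z)={2,4,5,6,7} D(W)={2,3,5,6} D(U)={2,3,4,7}: Z {2,4,5,6,7}->{2,4,5}; W {2,3,5,6}->{2,3,5}; U {2,3,4,7}->{4,7}
So after constraint 2: D(U) = {4,7}

Answer: {4,7}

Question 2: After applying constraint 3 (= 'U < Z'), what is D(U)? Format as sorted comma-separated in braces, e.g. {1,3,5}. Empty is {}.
Answer: {4}

Derivation:
Constraint 1 (W < V) on D(W)={2,3,5,6,7} D(V)={2,3,4,5,6,7}: W {2,3,5,6,7}->{2,3,5,6}; V {2,3,4,5,6,7}->{3,4,5,6,7}
Constraint 2 (Z + W = U) on D(Z)={2,4,5,6,7} D(W)={2,3,5,6} D(U)={2,3,4,7}: Z {2,4,5,6,7}->{2,4,5}; W {2,3,5,6}->{2,3,5}; U {2,3,4,7}->{4,7}
Constraint 3 (U < Z) on D(U)={4,7} D(Z)={2,4,5}: U {4,7}->{4}; Z {2,4,5}->{5}
So after constraint 3: D(U) = {4}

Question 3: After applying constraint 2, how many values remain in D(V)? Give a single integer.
Constraint 1 (W < V) on D(W)={2,3,5,6,7} D(V)={2,3,4,5,6,7}: W {2,3,5,6,7}->{2,3,5,6}; V {2,3,4,5,6,7}->{3,4,5,6,7}
Constraint 2 (Z + W = U) on D(Z)={2,4,5,6,7} D(W)={2,3,5,6} D(U)={2,3,4,7}: Z {2,4,5,6,7}->{2,4,5}; W {2,3,5,6}->{2,3,5}; U {2,3,4,7}->{4,7}
So after constraint 2: D(V)={3,4,5,6,7}, size = 5

Answer: 5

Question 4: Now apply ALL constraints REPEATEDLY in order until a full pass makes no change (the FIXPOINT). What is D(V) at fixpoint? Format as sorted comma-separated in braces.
Answer: {}

Derivation:
pass 0 (initial): D(V)={2,3,4,5,6,7}
pass 1: U {2,3,4,7}->{4}; V {2,3,4,5,6,7}->{3,4,5,6,7}; W {2,3,5,6,7}->{2,3,5}; Z {2,4,5,6,7}->{5}
pass 2: U {4}->{}; W {2,3,5}->{}; Z {5}->{}
pass 3: V {3,4,5,6,7}->{}
pass 4: no change
Fixpoint after 4 passes: D(V) = {}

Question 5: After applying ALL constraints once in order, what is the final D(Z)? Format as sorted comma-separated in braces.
Constraint 1 (W < V) on D(W)={2,3,5,6,7} D(V)={2,3,4,5,6,7}: W {2,3,5,6,7}->{2,3,5,6}; V {2,3,4,5,6,7}->{3,4,5,6,7}
Constraint 2 (Z + W = U) on D(Z)={2,4,5,6,7} D(W)={2,3,5,6} D(U)={2,3,4,7}: Z {2,4,5,6,7}->{2,4,5}; W {2,3,5,6}->{2,3,5}; U {2,3,4,7}->{4,7}
Constraint 3 (U < Z) on D(U)={4,7} D(Z)={2,4,5}: U {4,7}->{4}; Z {2,4,5}->{5}
So after all 3 constraints: D(Z) = {5}

Answer: {5}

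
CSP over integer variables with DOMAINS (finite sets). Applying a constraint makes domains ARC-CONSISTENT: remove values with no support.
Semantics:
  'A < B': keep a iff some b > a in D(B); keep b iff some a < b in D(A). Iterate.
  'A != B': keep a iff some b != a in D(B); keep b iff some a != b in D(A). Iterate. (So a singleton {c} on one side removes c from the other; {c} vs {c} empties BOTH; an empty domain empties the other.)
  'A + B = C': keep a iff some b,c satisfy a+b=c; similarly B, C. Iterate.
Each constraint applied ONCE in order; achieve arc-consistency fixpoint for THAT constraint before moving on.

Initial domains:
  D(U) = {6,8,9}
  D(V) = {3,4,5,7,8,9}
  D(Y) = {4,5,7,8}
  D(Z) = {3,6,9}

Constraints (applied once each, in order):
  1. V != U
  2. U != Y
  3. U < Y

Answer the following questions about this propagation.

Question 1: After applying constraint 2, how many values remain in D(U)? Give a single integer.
Constraint 1 (V != U) on D(V)={3,4,5,7,8,9} D(U)={6,8,9}: no change
Constraint 2 (U != Y) on D(U)={6,8,9} D(Y)={4,5,7,8}: no change
So after constraint 2: D(U)={6,8,9}, size = 3

Answer: 3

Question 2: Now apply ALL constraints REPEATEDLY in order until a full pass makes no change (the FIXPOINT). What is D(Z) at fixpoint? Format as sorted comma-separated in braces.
pass 0 (initial): D(Z)={3,6,9}
pass 1: U {6,8,9}->{6}; Y {4,5,7,8}->{7,8}
pass 2: no change
Fixpoint after 2 passes: D(Z) = {3,6,9}

Answer: {3,6,9}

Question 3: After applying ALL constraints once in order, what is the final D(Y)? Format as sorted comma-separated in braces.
Answer: {7,8}

Derivation:
Constraint 1 (V != U) on D(V)={3,4,5,7,8,9} D(U)={6,8,9}: no change
Constraint 2 (U != Y) on D(U)={6,8,9} D(Y)={4,5,7,8}: no change
Constraint 3 (U < Y) on D(U)={6,8,9} D(Y)={4,5,7,8}: U {6,8,9}->{6}; Y {4,5,7,8}->{7,8}
So after all 3 constraints: D(Y) = {7,8}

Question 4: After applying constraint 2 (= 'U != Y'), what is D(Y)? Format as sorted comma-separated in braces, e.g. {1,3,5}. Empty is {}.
Constraint 1 (V != U) on D(V)={3,4,5,7,8,9} D(U)={6,8,9}: no change
Constraint 2 (U != Y) on D(U)={6,8,9} D(Y)={4,5,7,8}: no change
So after constraint 2: D(Y) = {4,5,7,8}

Answer: {4,5,7,8}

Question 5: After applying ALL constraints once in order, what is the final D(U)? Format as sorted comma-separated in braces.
Constraint 1 (V != U) on D(V)={3,4,5,7,8,9} D(U)={6,8,9}: no change
Constraint 2 (U != Y) on D(U)={6,8,9} D(Y)={4,5,7,8}: no change
Constraint 3 (U < Y) on D(U)={6,8,9} D(Y)={4,5,7,8}: U {6,8,9}->{6}; Y {4,5,7,8}->{7,8}
So after all 3 constraints: D(U) = {6}

Answer: {6}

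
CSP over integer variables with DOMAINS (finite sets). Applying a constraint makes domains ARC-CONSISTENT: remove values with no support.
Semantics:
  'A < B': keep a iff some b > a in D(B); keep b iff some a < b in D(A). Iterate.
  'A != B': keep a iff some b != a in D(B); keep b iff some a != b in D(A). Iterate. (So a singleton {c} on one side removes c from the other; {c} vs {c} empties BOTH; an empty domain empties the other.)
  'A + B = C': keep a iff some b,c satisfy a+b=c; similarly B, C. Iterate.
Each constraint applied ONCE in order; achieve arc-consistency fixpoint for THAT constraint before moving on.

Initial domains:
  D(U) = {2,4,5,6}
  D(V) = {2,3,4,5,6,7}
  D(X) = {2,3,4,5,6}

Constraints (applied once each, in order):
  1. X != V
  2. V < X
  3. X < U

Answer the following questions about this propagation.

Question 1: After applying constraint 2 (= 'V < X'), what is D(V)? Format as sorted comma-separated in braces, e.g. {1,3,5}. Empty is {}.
Answer: {2,3,4,5}

Derivation:
Constraint 1 (X != V) on D(X)={2,3,4,5,6} D(V)={2,3,4,5,6,7}: no change
Constraint 2 (V < X) on D(V)={2,3,4,5,6,7} D(X)={2,3,4,5,6}: V {2,3,4,5,6,7}->{2,3,4,5}; X {2,3,4,5,6}->{3,4,5,6}
So after constraint 2: D(V) = {2,3,4,5}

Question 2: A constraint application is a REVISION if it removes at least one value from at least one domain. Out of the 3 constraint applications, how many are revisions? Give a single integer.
Constraint 1 (X != V) on D(X)={2,3,4,5,6} D(V)={2,3,4,5,6,7}: no change => not a revision
Constraint 2 (V < X) on D(V)={2,3,4,5,6,7} D(X)={2,3,4,5,6}: V {2,3,4,5,6,7}->{2,3,4,5}; X {2,3,4,5,6}->{3,4,5,6} => REVISION
Constraint 3 (X < U) on D(X)={3,4,5,6} D(U)={2,4,5,6}: X {3,4,5,6}->{3,4,5}; U {2,4,5,6}->{4,5,6} => REVISION
Total revisions = 2

Answer: 2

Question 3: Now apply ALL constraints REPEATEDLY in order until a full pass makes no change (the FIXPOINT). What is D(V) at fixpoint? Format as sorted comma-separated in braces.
Answer: {2,3,4}

Derivation:
pass 0 (initial): D(V)={2,3,4,5,6,7}
pass 1: U {2,4,5,6}->{4,5,6}; V {2,3,4,5,6,7}->{2,3,4,5}; X {2,3,4,5,6}->{3,4,5}
pass 2: V {2,3,4,5}->{2,3,4}
pass 3: no change
Fixpoint after 3 passes: D(V) = {2,3,4}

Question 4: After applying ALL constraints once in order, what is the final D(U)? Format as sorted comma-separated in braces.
Constraint 1 (X != V) on D(X)={2,3,4,5,6} D(V)={2,3,4,5,6,7}: no change
Constraint 2 (V < X) on D(V)={2,3,4,5,6,7} D(X)={2,3,4,5,6}: V {2,3,4,5,6,7}->{2,3,4,5}; X {2,3,4,5,6}->{3,4,5,6}
Constraint 3 (X < U) on D(X)={3,4,5,6} D(U)={2,4,5,6}: X {3,4,5,6}->{3,4,5}; U {2,4,5,6}->{4,5,6}
So after all 3 constraints: D(U) = {4,5,6}

Answer: {4,5,6}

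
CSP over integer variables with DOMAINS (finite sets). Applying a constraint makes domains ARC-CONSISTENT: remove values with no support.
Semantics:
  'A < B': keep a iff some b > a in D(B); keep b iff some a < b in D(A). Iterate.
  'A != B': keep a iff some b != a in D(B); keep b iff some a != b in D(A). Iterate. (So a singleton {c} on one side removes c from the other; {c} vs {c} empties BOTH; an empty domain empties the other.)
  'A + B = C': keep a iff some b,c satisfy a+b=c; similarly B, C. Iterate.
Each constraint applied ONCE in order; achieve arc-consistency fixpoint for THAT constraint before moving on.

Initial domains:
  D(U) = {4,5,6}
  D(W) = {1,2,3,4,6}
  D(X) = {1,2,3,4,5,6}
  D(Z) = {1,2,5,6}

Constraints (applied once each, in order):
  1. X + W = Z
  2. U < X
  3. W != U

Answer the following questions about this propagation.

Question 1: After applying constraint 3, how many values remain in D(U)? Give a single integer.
Answer: 1

Derivation:
Constraint 1 (X + W = Z) on D(X)={1,2,3,4,5,6} D(W)={1,2,3,4,6} D(Z)={1,2,5,6}: X {1,2,3,4,5,6}->{1,2,3,4,5}; W {1,2,3,4,6}->{1,2,3,4}; Z {1,2,5,6}->{2,5,6}
Constraint 2 (U < X) on D(U)={4,5,6} D(X)={1,2,3,4,5}: U {4,5,6}->{4}; X {1,2,3,4,5}->{5}
Constraint 3 (W != U) on D(W)={1,2,3,4} D(U)={4}: W {1,2,3,4}->{1,2,3}
So after constraint 3: D(U)={4}, size = 1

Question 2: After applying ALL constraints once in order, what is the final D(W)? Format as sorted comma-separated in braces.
Answer: {1,2,3}

Derivation:
Constraint 1 (X + W = Z) on D(X)={1,2,3,4,5,6} D(W)={1,2,3,4,6} D(Z)={1,2,5,6}: X {1,2,3,4,5,6}->{1,2,3,4,5}; W {1,2,3,4,6}->{1,2,3,4}; Z {1,2,5,6}->{2,5,6}
Constraint 2 (U < X) on D(U)={4,5,6} D(X)={1,2,3,4,5}: U {4,5,6}->{4}; X {1,2,3,4,5}->{5}
Constraint 3 (W != U) on D(W)={1,2,3,4} D(U)={4}: W {1,2,3,4}->{1,2,3}
So after all 3 constraints: D(W) = {1,2,3}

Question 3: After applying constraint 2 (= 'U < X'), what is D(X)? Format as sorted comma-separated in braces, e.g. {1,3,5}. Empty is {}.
Constraint 1 (X + W = Z) on D(X)={1,2,3,4,5,6} D(W)={1,2,3,4,6} D(Z)={1,2,5,6}: X {1,2,3,4,5,6}->{1,2,3,4,5}; W {1,2,3,4,6}->{1,2,3,4}; Z {1,2,5,6}->{2,5,6}
Constraint 2 (U < X) on D(U)={4,5,6} D(X)={1,2,3,4,5}: U {4,5,6}->{4}; X {1,2,3,4,5}->{5}
So after constraint 2: D(X) = {5}

Answer: {5}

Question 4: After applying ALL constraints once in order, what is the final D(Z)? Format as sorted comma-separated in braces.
Constraint 1 (X + W = Z) on D(X)={1,2,3,4,5,6} D(W)={1,2,3,4,6} D(Z)={1,2,5,6}: X {1,2,3,4,5,6}->{1,2,3,4,5}; W {1,2,3,4,6}->{1,2,3,4}; Z {1,2,5,6}->{2,5,6}
Constraint 2 (U < X) on D(U)={4,5,6} D(X)={1,2,3,4,5}: U {4,5,6}->{4}; X {1,2,3,4,5}->{5}
Constraint 3 (W != U) on D(W)={1,2,3,4} D(U)={4}: W {1,2,3,4}->{1,2,3}
So after all 3 constraints: D(Z) = {2,5,6}

Answer: {2,5,6}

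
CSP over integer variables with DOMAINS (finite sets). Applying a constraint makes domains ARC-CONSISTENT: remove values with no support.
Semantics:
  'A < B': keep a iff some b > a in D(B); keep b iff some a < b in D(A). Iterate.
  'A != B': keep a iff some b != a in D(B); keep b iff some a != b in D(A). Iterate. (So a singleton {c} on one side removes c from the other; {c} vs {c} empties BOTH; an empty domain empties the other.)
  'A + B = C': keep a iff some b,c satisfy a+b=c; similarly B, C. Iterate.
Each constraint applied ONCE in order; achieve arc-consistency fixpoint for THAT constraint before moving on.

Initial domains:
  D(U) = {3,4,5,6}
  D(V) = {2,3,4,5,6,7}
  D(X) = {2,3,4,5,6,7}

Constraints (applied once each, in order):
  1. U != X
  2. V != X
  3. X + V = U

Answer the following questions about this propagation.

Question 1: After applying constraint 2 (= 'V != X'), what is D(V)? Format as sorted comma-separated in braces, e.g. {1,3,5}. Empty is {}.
Constraint 1 (U != X) on D(U)={3,4,5,6} D(X)={2,3,4,5,6,7}: no change
Constraint 2 (V != X) on D(V)={2,3,4,5,6,7} D(X)={2,3,4,5,6,7}: no change
So after constraint 2: D(V) = {2,3,4,5,6,7}

Answer: {2,3,4,5,6,7}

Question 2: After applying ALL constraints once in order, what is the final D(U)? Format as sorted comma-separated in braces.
Constraint 1 (U != X) on D(U)={3,4,5,6} D(X)={2,3,4,5,6,7}: no change
Constraint 2 (V != X) on D(V)={2,3,4,5,6,7} D(X)={2,3,4,5,6,7}: no change
Constraint 3 (X + V = U) on D(X)={2,3,4,5,6,7} D(V)={2,3,4,5,6,7} D(U)={3,4,5,6}: X {2,3,4,5,6,7}->{2,3,4}; V {2,3,4,5,6,7}->{2,3,4}; U {3,4,5,6}->{4,5,6}
So after all 3 constraints: D(U) = {4,5,6}

Answer: {4,5,6}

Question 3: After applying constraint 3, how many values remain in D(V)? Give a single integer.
Constraint 1 (U != X) on D(U)={3,4,5,6} D(X)={2,3,4,5,6,7}: no change
Constraint 2 (V != X) on D(V)={2,3,4,5,6,7} D(X)={2,3,4,5,6,7}: no change
Constraint 3 (X + V = U) on D(X)={2,3,4,5,6,7} D(V)={2,3,4,5,6,7} D(U)={3,4,5,6}: X {2,3,4,5,6,7}->{2,3,4}; V {2,3,4,5,6,7}->{2,3,4}; U {3,4,5,6}->{4,5,6}
So after constraint 3: D(V)={2,3,4}, size = 3

Answer: 3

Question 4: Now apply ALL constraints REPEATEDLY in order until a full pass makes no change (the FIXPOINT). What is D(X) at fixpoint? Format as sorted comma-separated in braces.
pass 0 (initial): D(X)={2,3,4,5,6,7}
pass 1: U {3,4,5,6}->{4,5,6}; V {2,3,4,5,6,7}->{2,3,4}; X {2,3,4,5,6,7}->{2,3,4}
pass 2: no change
Fixpoint after 2 passes: D(X) = {2,3,4}

Answer: {2,3,4}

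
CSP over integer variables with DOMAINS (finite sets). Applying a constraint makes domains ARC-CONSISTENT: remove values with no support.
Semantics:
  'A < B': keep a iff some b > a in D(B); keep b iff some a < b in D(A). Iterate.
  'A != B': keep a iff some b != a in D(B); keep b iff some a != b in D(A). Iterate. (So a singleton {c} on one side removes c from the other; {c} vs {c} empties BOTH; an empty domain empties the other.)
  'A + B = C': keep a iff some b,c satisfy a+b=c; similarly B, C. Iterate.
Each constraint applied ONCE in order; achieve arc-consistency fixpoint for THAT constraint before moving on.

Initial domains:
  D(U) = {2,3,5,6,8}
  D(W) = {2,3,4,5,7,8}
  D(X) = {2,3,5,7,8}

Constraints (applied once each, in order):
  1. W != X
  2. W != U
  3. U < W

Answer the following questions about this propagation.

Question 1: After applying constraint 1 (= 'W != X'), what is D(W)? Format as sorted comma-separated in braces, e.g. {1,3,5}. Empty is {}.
Constraint 1 (W != X) on D(W)={2,3,4,5,7,8} D(X)={2,3,5,7,8}: no change
So after constraint 1: D(W) = {2,3,4,5,7,8}

Answer: {2,3,4,5,7,8}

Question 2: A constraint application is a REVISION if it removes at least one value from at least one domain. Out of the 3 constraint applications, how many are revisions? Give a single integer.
Answer: 1

Derivation:
Constraint 1 (W != X) on D(W)={2,3,4,5,7,8} D(X)={2,3,5,7,8}: no change => not a revision
Constraint 2 (W != U) on D(W)={2,3,4,5,7,8} D(U)={2,3,5,6,8}: no change => not a revision
Constraint 3 (U < W) on D(U)={2,3,5,6,8} D(W)={2,3,4,5,7,8}: U {2,3,5,6,8}->{2,3,5,6}; W {2,3,4,5,7,8}->{3,4,5,7,8} => REVISION
Total revisions = 1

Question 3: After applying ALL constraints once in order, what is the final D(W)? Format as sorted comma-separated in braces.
Answer: {3,4,5,7,8}

Derivation:
Constraint 1 (W != X) on D(W)={2,3,4,5,7,8} D(X)={2,3,5,7,8}: no change
Constraint 2 (W != U) on D(W)={2,3,4,5,7,8} D(U)={2,3,5,6,8}: no change
Constraint 3 (U < W) on D(U)={2,3,5,6,8} D(W)={2,3,4,5,7,8}: U {2,3,5,6,8}->{2,3,5,6}; W {2,3,4,5,7,8}->{3,4,5,7,8}
So after all 3 constraints: D(W) = {3,4,5,7,8}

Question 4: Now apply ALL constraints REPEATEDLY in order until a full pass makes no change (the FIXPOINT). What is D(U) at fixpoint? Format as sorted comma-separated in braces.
Answer: {2,3,5,6}

Derivation:
pass 0 (initial): D(U)={2,3,5,6,8}
pass 1: U {2,3,5,6,8}->{2,3,5,6}; W {2,3,4,5,7,8}->{3,4,5,7,8}
pass 2: no change
Fixpoint after 2 passes: D(U) = {2,3,5,6}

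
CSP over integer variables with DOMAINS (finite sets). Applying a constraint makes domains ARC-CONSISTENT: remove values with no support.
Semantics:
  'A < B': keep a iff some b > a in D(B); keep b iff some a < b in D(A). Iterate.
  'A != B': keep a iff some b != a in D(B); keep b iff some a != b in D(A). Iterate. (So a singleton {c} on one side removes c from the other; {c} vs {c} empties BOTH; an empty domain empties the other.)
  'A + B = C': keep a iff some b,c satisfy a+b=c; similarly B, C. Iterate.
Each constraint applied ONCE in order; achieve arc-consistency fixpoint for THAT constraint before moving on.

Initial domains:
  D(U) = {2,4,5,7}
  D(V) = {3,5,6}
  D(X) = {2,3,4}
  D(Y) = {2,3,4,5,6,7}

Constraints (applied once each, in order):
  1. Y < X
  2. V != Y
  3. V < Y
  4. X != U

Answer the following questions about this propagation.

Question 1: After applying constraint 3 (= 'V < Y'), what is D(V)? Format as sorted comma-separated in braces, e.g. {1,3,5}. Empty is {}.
Answer: {}

Derivation:
Constraint 1 (Y < X) on D(Y)={2,3,4,5,6,7} D(X)={2,3,4}: Y {2,3,4,5,6,7}->{2,3}; X {2,3,4}->{3,4}
Constraint 2 (V != Y) on D(V)={3,5,6} D(Y)={2,3}: no change
Constraint 3 (V < Y) on D(V)={3,5,6} D(Y)={2,3}: V {3,5,6}->{}; Y {2,3}->{}
So after constraint 3: D(V) = {}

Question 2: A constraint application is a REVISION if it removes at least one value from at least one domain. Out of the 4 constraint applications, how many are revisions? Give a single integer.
Constraint 1 (Y < X) on D(Y)={2,3,4,5,6,7} D(X)={2,3,4}: Y {2,3,4,5,6,7}->{2,3}; X {2,3,4}->{3,4} => REVISION
Constraint 2 (V != Y) on D(V)={3,5,6} D(Y)={2,3}: no change => not a revision
Constraint 3 (V < Y) on D(V)={3,5,6} D(Y)={2,3}: V {3,5,6}->{}; Y {2,3}->{} => REVISION
Constraint 4 (X != U) on D(X)={3,4} D(U)={2,4,5,7}: no change => not a revision
Total revisions = 2

Answer: 2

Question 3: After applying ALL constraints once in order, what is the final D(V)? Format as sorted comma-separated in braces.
Answer: {}

Derivation:
Constraint 1 (Y < X) on D(Y)={2,3,4,5,6,7} D(X)={2,3,4}: Y {2,3,4,5,6,7}->{2,3}; X {2,3,4}->{3,4}
Constraint 2 (V != Y) on D(V)={3,5,6} D(Y)={2,3}: no change
Constraint 3 (V < Y) on D(V)={3,5,6} D(Y)={2,3}: V {3,5,6}->{}; Y {2,3}->{}
Constraint 4 (X != U) on D(X)={3,4} D(U)={2,4,5,7}: no change
So after all 4 constraints: D(V) = {}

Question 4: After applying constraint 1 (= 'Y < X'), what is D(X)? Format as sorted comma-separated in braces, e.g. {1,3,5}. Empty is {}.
Answer: {3,4}

Derivation:
Constraint 1 (Y < X) on D(Y)={2,3,4,5,6,7} D(X)={2,3,4}: Y {2,3,4,5,6,7}->{2,3}; X {2,3,4}->{3,4}
So after constraint 1: D(X) = {3,4}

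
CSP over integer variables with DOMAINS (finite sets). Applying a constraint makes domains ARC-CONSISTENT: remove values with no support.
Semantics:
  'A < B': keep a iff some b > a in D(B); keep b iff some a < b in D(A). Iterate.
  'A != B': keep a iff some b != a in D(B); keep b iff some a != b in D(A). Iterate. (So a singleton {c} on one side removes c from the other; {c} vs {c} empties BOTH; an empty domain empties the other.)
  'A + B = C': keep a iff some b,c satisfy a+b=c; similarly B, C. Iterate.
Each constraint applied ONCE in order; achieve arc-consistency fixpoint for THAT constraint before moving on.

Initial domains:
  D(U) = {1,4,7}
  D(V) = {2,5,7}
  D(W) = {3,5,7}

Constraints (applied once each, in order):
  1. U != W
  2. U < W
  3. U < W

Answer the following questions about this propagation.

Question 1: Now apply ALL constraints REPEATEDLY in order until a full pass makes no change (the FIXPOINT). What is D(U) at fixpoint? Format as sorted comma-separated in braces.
Answer: {1,4}

Derivation:
pass 0 (initial): D(U)={1,4,7}
pass 1: U {1,4,7}->{1,4}
pass 2: no change
Fixpoint after 2 passes: D(U) = {1,4}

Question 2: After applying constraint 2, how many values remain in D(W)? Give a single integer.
Constraint 1 (U != W) on D(U)={1,4,7} D(W)={3,5,7}: no change
Constraint 2 (U < W) on D(U)={1,4,7} D(W)={3,5,7}: U {1,4,7}->{1,4}
So after constraint 2: D(W)={3,5,7}, size = 3

Answer: 3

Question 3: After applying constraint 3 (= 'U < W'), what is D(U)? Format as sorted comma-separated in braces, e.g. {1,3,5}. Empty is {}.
Constraint 1 (U != W) on D(U)={1,4,7} D(W)={3,5,7}: no change
Constraint 2 (U < W) on D(U)={1,4,7} D(W)={3,5,7}: U {1,4,7}->{1,4}
Constraint 3 (U < W) on D(U)={1,4} D(W)={3,5,7}: no change
So after constraint 3: D(U) = {1,4}

Answer: {1,4}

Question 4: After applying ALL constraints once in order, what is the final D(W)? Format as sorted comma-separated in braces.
Answer: {3,5,7}

Derivation:
Constraint 1 (U != W) on D(U)={1,4,7} D(W)={3,5,7}: no change
Constraint 2 (U < W) on D(U)={1,4,7} D(W)={3,5,7}: U {1,4,7}->{1,4}
Constraint 3 (U < W) on D(U)={1,4} D(W)={3,5,7}: no change
So after all 3 constraints: D(W) = {3,5,7}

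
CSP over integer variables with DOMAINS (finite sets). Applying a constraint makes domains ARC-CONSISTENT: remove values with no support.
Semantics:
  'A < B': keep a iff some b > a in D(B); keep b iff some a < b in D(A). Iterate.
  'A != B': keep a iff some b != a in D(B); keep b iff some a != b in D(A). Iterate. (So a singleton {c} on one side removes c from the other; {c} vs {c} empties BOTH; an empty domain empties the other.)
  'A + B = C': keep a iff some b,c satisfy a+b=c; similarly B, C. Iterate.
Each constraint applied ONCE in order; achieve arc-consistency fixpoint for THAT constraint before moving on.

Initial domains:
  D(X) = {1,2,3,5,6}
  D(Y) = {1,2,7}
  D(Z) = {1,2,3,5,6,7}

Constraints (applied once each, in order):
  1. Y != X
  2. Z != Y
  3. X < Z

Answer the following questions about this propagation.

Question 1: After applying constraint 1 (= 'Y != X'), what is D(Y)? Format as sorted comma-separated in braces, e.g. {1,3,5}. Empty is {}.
Answer: {1,2,7}

Derivation:
Constraint 1 (Y != X) on D(Y)={1,2,7} D(X)={1,2,3,5,6}: no change
So after constraint 1: D(Y) = {1,2,7}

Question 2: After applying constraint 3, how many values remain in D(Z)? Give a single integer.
Answer: 5

Derivation:
Constraint 1 (Y != X) on D(Y)={1,2,7} D(X)={1,2,3,5,6}: no change
Constraint 2 (Z != Y) on D(Z)={1,2,3,5,6,7} D(Y)={1,2,7}: no change
Constraint 3 (X < Z) on D(X)={1,2,3,5,6} D(Z)={1,2,3,5,6,7}: Z {1,2,3,5,6,7}->{2,3,5,6,7}
So after constraint 3: D(Z)={2,3,5,6,7}, size = 5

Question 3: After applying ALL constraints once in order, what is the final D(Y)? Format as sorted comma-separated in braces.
Answer: {1,2,7}

Derivation:
Constraint 1 (Y != X) on D(Y)={1,2,7} D(X)={1,2,3,5,6}: no change
Constraint 2 (Z != Y) on D(Z)={1,2,3,5,6,7} D(Y)={1,2,7}: no change
Constraint 3 (X < Z) on D(X)={1,2,3,5,6} D(Z)={1,2,3,5,6,7}: Z {1,2,3,5,6,7}->{2,3,5,6,7}
So after all 3 constraints: D(Y) = {1,2,7}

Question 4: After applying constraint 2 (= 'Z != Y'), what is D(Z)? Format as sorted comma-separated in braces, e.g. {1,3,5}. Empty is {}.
Answer: {1,2,3,5,6,7}

Derivation:
Constraint 1 (Y != X) on D(Y)={1,2,7} D(X)={1,2,3,5,6}: no change
Constraint 2 (Z != Y) on D(Z)={1,2,3,5,6,7} D(Y)={1,2,7}: no change
So after constraint 2: D(Z) = {1,2,3,5,6,7}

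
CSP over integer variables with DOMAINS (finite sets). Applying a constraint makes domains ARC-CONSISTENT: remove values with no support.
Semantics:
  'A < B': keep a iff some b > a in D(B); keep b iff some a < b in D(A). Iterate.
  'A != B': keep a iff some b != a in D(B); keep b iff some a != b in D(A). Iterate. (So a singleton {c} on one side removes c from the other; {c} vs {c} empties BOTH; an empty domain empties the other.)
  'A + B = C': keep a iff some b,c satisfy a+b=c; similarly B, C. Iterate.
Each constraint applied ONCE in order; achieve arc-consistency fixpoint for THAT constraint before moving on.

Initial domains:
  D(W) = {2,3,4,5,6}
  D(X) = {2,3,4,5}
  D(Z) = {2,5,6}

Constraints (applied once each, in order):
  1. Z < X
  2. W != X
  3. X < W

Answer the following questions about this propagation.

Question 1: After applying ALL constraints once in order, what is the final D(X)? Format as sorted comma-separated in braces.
Constraint 1 (Z < X) on D(Z)={2,5,6} D(X)={2,3,4,5}: Z {2,5,6}->{2}; X {2,3,4,5}->{3,4,5}
Constraint 2 (W != X) on D(W)={2,3,4,5,6} D(X)={3,4,5}: no change
Constraint 3 (X < W) on D(X)={3,4,5} D(W)={2,3,4,5,6}: W {2,3,4,5,6}->{4,5,6}
So after all 3 constraints: D(X) = {3,4,5}

Answer: {3,4,5}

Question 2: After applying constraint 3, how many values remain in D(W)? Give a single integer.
Answer: 3

Derivation:
Constraint 1 (Z < X) on D(Z)={2,5,6} D(X)={2,3,4,5}: Z {2,5,6}->{2}; X {2,3,4,5}->{3,4,5}
Constraint 2 (W != X) on D(W)={2,3,4,5,6} D(X)={3,4,5}: no change
Constraint 3 (X < W) on D(X)={3,4,5} D(W)={2,3,4,5,6}: W {2,3,4,5,6}->{4,5,6}
So after constraint 3: D(W)={4,5,6}, size = 3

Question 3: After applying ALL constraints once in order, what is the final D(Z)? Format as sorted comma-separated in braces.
Answer: {2}

Derivation:
Constraint 1 (Z < X) on D(Z)={2,5,6} D(X)={2,3,4,5}: Z {2,5,6}->{2}; X {2,3,4,5}->{3,4,5}
Constraint 2 (W != X) on D(W)={2,3,4,5,6} D(X)={3,4,5}: no change
Constraint 3 (X < W) on D(X)={3,4,5} D(W)={2,3,4,5,6}: W {2,3,4,5,6}->{4,5,6}
So after all 3 constraints: D(Z) = {2}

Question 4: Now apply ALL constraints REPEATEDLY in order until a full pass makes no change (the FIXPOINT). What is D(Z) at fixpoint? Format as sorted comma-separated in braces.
pass 0 (initial): D(Z)={2,5,6}
pass 1: W {2,3,4,5,6}->{4,5,6}; X {2,3,4,5}->{3,4,5}; Z {2,5,6}->{2}
pass 2: no change
Fixpoint after 2 passes: D(Z) = {2}

Answer: {2}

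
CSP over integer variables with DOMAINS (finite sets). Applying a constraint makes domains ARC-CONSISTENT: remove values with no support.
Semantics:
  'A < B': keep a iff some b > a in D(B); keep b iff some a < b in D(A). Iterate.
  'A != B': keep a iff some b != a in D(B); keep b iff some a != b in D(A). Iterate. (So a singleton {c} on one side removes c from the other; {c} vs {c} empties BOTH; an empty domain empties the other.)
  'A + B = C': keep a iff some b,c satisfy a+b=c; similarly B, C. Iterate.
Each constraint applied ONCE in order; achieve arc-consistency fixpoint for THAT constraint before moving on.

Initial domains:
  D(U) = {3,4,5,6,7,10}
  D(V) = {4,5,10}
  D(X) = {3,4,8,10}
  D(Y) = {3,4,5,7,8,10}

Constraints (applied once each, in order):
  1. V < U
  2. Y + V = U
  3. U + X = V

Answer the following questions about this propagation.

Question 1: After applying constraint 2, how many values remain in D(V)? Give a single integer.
Answer: 2

Derivation:
Constraint 1 (V < U) on D(V)={4,5,10} D(U)={3,4,5,6,7,10}: V {4,5,10}->{4,5}; U {3,4,5,6,7,10}->{5,6,7,10}
Constraint 2 (Y + V = U) on D(Y)={3,4,5,7,8,10} D(V)={4,5} D(U)={5,6,7,10}: Y {3,4,5,7,8,10}->{3,5}; U {5,6,7,10}->{7,10}
So after constraint 2: D(V)={4,5}, size = 2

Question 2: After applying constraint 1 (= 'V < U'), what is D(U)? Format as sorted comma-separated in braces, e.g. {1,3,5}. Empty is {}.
Constraint 1 (V < U) on D(V)={4,5,10} D(U)={3,4,5,6,7,10}: V {4,5,10}->{4,5}; U {3,4,5,6,7,10}->{5,6,7,10}
So after constraint 1: D(U) = {5,6,7,10}

Answer: {5,6,7,10}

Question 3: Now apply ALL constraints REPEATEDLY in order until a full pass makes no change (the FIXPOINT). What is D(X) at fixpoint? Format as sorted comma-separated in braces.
pass 0 (initial): D(X)={3,4,8,10}
pass 1: U {3,4,5,6,7,10}->{}; V {4,5,10}->{}; X {3,4,8,10}->{}; Y {3,4,5,7,8,10}->{3,5}
pass 2: Y {3,5}->{}
pass 3: no change
Fixpoint after 3 passes: D(X) = {}

Answer: {}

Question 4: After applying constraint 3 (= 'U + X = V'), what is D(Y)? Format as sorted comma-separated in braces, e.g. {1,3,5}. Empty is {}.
Answer: {3,5}

Derivation:
Constraint 1 (V < U) on D(V)={4,5,10} D(U)={3,4,5,6,7,10}: V {4,5,10}->{4,5}; U {3,4,5,6,7,10}->{5,6,7,10}
Constraint 2 (Y + V = U) on D(Y)={3,4,5,7,8,10} D(V)={4,5} D(U)={5,6,7,10}: Y {3,4,5,7,8,10}->{3,5}; U {5,6,7,10}->{7,10}
Constraint 3 (U + X = V) on D(U)={7,10} D(X)={3,4,8,10} D(V)={4,5}: U {7,10}->{}; X {3,4,8,10}->{}; V {4,5}->{}
So after constraint 3: D(Y) = {3,5}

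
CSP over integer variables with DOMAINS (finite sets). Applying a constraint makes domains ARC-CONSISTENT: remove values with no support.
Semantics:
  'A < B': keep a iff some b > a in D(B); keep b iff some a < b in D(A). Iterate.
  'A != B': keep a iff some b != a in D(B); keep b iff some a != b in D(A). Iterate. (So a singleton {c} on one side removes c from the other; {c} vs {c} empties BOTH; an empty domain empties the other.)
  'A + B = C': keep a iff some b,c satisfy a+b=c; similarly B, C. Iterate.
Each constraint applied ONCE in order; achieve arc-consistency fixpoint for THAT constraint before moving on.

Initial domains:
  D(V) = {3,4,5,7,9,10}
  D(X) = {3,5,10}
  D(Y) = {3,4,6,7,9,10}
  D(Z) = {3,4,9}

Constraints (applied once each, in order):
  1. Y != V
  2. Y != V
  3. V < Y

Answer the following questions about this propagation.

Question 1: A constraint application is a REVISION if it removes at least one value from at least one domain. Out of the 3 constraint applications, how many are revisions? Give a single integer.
Constraint 1 (Y != V) on D(Y)={3,4,6,7,9,10} D(V)={3,4,5,7,9,10}: no change => not a revision
Constraint 2 (Y != V) on D(Y)={3,4,6,7,9,10} D(V)={3,4,5,7,9,10}: no change => not a revision
Constraint 3 (V < Y) on D(V)={3,4,5,7,9,10} D(Y)={3,4,6,7,9,10}: V {3,4,5,7,9,10}->{3,4,5,7,9}; Y {3,4,6,7,9,10}->{4,6,7,9,10} => REVISION
Total revisions = 1

Answer: 1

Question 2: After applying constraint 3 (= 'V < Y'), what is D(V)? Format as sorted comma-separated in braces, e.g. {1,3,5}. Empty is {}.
Answer: {3,4,5,7,9}

Derivation:
Constraint 1 (Y != V) on D(Y)={3,4,6,7,9,10} D(V)={3,4,5,7,9,10}: no change
Constraint 2 (Y != V) on D(Y)={3,4,6,7,9,10} D(V)={3,4,5,7,9,10}: no change
Constraint 3 (V < Y) on D(V)={3,4,5,7,9,10} D(Y)={3,4,6,7,9,10}: V {3,4,5,7,9,10}->{3,4,5,7,9}; Y {3,4,6,7,9,10}->{4,6,7,9,10}
So after constraint 3: D(V) = {3,4,5,7,9}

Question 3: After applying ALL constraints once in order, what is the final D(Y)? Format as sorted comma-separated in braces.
Constraint 1 (Y != V) on D(Y)={3,4,6,7,9,10} D(V)={3,4,5,7,9,10}: no change
Constraint 2 (Y != V) on D(Y)={3,4,6,7,9,10} D(V)={3,4,5,7,9,10}: no change
Constraint 3 (V < Y) on D(V)={3,4,5,7,9,10} D(Y)={3,4,6,7,9,10}: V {3,4,5,7,9,10}->{3,4,5,7,9}; Y {3,4,6,7,9,10}->{4,6,7,9,10}
So after all 3 constraints: D(Y) = {4,6,7,9,10}

Answer: {4,6,7,9,10}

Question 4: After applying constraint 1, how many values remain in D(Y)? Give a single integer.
Constraint 1 (Y != V) on D(Y)={3,4,6,7,9,10} D(V)={3,4,5,7,9,10}: no change
So after constraint 1: D(Y)={3,4,6,7,9,10}, size = 6

Answer: 6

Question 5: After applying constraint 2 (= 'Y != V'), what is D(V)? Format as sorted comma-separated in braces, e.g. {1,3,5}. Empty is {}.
Constraint 1 (Y != V) on D(Y)={3,4,6,7,9,10} D(V)={3,4,5,7,9,10}: no change
Constraint 2 (Y != V) on D(Y)={3,4,6,7,9,10} D(V)={3,4,5,7,9,10}: no change
So after constraint 2: D(V) = {3,4,5,7,9,10}

Answer: {3,4,5,7,9,10}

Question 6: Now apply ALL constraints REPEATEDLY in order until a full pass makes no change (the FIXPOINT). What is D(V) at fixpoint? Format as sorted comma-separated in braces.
pass 0 (initial): D(V)={3,4,5,7,9,10}
pass 1: V {3,4,5,7,9,10}->{3,4,5,7,9}; Y {3,4,6,7,9,10}->{4,6,7,9,10}
pass 2: no change
Fixpoint after 2 passes: D(V) = {3,4,5,7,9}

Answer: {3,4,5,7,9}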